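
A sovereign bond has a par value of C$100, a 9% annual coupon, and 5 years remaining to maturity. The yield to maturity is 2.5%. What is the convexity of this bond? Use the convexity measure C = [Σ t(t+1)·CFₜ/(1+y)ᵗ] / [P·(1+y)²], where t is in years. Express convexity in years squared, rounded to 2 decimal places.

With y = 0.025:
  t   CF        PV=CF/(1+0.025)^t    t·PV        t(t+1)·PV
  1         9.00         8.7805         8.7805          17.5610
  2         9.00         8.5663        17.1327          51.3980
  3         9.00         8.3574        25.0722         100.2887
  4         9.00         8.1536        32.6142         163.0711
  5       109.00        96.3401       481.7006       2,890.2035
  Σ                    130.1979       565.3001       3,222.5223
P = 130.1979.
Convexity = Σ t(t+1)·PV / [P·(1+y)²] = 3,222.5223 / (130.1979 × 1.050625) = 23.55832.

23.56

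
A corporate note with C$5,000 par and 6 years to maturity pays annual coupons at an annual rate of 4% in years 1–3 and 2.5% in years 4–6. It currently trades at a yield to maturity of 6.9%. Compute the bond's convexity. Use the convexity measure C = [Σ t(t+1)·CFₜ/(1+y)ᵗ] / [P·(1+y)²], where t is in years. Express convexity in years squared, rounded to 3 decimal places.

32.135

With y = 0.069:
  t   CF        PV=CF/(1+0.069)^t    t·PV        t(t+1)·PV
  1       200.00       187.0907       187.0907         374.1815
  2       200.00       175.0147       350.0294       1,050.0883
  3       200.00       163.7182       491.1545       1,964.6180
  4       125.00        95.7192       382.8769       1,914.3846
  5       125.00        89.5409       447.7045       2,686.2272
  6     5,125.00     3,434.2162    20,605.2975     144,237.0824
  Σ                  4,145.3000    22,464.1536     152,226.5820
P = 4,145.3000.
Convexity = Σ t(t+1)·PV / [P·(1+y)²] = 152,226.5820 / (4,145.3000 × 1.142761) = 32.13506.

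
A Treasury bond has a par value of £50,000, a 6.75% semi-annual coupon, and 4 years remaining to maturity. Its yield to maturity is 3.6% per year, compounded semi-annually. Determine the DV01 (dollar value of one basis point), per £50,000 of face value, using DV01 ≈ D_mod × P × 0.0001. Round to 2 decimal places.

Periodic yield y = 0.018.
  t   CF        PV=CF/(1+0.018)^t    t·PV
  1     1,687.50     1,657.6621     1,657.6621
  2     1,687.50     1,628.3518     3,256.7035
  3     1,687.50     1,599.5597     4,798.6790
  4     1,687.50     1,571.2767     6,285.1068
  5     1,687.50     1,543.4938     7,717.4690
  6     1,687.50     1,516.2022     9,097.2130
  7     1,687.50     1,489.3931    10,425.7517
  8    51,687.50    44,812.9261   358,503.4091
  Σ                 55,818.8654   401,741.9942
P = 55,818.8654; D_Mac = 7.19724 half-year periods = 3.59862 yrs; D_mod = 3.53499 yrs.
DV01 ≈ 3.53499 × 55,818.8654 × 0.0001 = 19.731925.

£19.73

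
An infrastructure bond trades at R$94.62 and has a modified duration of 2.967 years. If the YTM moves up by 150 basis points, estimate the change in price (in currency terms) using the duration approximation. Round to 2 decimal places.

Duration approximation: ΔP/P ≈ -D_mod · Δy = -2.967 × (+0.015) = -0.044505.
ΔP ≈ 94.62 × (-0.044505) = -4.2110631.

-R$4.21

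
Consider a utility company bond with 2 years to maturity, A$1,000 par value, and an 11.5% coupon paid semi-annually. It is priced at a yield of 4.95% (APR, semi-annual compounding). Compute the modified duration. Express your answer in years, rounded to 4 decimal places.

1.8078 years

Periodic yield y = 0.02475. First find Macaulay duration:
  t   CF        PV=CF/(1+0.02475)^t    t·PV
  1        57.50        56.1112        56.1112
  2        57.50        54.7560       109.5121
  3        57.50        53.4336       160.3007
  4     1,057.50       958.9781     3,835.9122
  Σ                  1,123.2789     4,161.8362
P = 1,123.2789; Macaulay duration = 4,161.8362 / 1,123.2789 = 3.70508 half-year periods = 1.85254 years.
Modified duration = D_Mac / (1 + y) = 1.85254 / 1.02475 = 1.80780 years.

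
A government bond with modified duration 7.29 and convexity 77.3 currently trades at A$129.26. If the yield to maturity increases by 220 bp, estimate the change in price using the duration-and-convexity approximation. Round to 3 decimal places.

-A$18.313

Duration effect: -D_mod·Δy = -7.29 × (+0.022) = -0.160380
Convexity effect: ½·C·(Δy)² = 0.5 × 77.3 × (0.022)² = +0.0187066
ΔP/P ≈ -0.160380 + 0.0187066 = -0.1416734
ΔP ≈ 129.26 × (-0.1416734) = -18.312703684.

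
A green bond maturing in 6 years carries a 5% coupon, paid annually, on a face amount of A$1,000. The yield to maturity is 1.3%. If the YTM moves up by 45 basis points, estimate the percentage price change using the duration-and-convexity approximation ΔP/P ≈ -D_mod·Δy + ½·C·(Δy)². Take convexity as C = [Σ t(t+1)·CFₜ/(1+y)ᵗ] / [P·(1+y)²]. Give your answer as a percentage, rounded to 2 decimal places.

With y = 0.013:
  t   CF        PV=CF/(1+0.013)^t    t·PV        t(t+1)·PV
  1        50.00        49.3583        49.3583          98.7167
  2        50.00        48.7249        97.4498         292.3495
  3        50.00        48.0996       144.2989         577.1955
  4        50.00        47.4824       189.9294         949.6470
  5        50.00        46.8730       234.3650       1,406.1901
  6     1,050.00       971.7009     5,830.2057      40,811.4399
  Σ                  1,212.2392     6,545.6072      44,135.5386
P = 1,212.2392; D_Mac = 5.39960 yrs; D_mod = 5.33031 yrs; C = 35.47980.
Duration effect: -5.33031 × (+0.0045) = -0.023986
Convexity effect: 0.5 × 35.47980 × (0.0045)² = +0.0003592
ΔP/P ≈ -0.023986 + 0.0003592 = -0.023627 = -2.3627%.

-2.36%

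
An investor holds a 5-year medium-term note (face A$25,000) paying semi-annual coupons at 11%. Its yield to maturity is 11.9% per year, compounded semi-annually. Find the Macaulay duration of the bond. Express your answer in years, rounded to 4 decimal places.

Periodic yield y = 0.0595. Discount each cash flow and weight by its period:
  t   CF        PV=CF/(1+0.0595)^t    t·PV
  1     1,375.00     1,297.7820     1,297.7820
  2     1,375.00     1,224.9004     2,449.8008
  3     1,375.00     1,156.1117     3,468.3352
  4     1,375.00     1,091.1862     4,364.7447
  5     1,375.00     1,029.9067     5,149.5336
  6     1,375.00       972.0686     5,832.4118
  7     1,375.00       917.4787     6,422.3506
  8     1,375.00       865.9544     6,927.6350
  9     1,375.00       817.3236     7,355.9126
  10   26,375.00    14,797.3129   147,973.1292
  Σ                 24,170.0252   191,241.6355
Price P = Σ PV = 24,170.0252.
Macaulay duration = Σ(t·PV) / P = 191,241.6355 / 24,170.0252 = 7.91235 half-year periods.
In years: 7.91235 / 2 = 3.95617 years.

3.9562 years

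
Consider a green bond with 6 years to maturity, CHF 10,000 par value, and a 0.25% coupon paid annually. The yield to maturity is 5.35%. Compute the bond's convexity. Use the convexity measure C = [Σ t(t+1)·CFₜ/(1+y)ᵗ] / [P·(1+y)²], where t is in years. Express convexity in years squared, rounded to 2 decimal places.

With y = 0.0535:
  t   CF        PV=CF/(1+0.0535)^t    t·PV        t(t+1)·PV
  1        25.00        23.7304        23.7304          47.4608
  2        25.00        22.5253        45.0506         135.1519
  3        25.00        21.3814        64.1442         256.5769
  4        25.00        20.2956        81.1824         405.9120
  5        25.00        19.2649        96.3246         577.9477
  6    10,025.00     7,332.9233    43,997.5397     307,982.7780
  Σ                  7,440.1210    44,307.9720     309,405.8274
P = 7,440.1210.
Convexity = Σ t(t+1)·PV / [P·(1+y)²] = 309,405.8274 / (7,440.1210 × 1.109862) = 37.46963.

37.47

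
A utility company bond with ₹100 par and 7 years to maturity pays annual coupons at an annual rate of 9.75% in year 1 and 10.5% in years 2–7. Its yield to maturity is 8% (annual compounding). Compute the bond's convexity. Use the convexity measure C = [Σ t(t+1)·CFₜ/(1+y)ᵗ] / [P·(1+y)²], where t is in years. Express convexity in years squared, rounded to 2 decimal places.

33.81

With y = 0.08:
  t   CF        PV=CF/(1+0.08)^t    t·PV        t(t+1)·PV
  1         9.75         9.0278         9.0278          18.0556
  2        10.50         9.0021        18.0041          54.0123
  3        10.50         8.3352        25.0057         100.0229
  4        10.50         7.7178        30.8713         154.3563
  5        10.50         7.1461        35.7306         214.3837
  6        10.50         6.6168        39.7007         277.9048
  7       110.50        64.4757       451.3298       3,610.6386
  Σ                    112.3215       609.6700       4,429.3741
P = 112.3215.
Convexity = Σ t(t+1)·PV / [P·(1+y)²] = 4,429.3741 / (112.3215 × 1.166400) = 33.80898.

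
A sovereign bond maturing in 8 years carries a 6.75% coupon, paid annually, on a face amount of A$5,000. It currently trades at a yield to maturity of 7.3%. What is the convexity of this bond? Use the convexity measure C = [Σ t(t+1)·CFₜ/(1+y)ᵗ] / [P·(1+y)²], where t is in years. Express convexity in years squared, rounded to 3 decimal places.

With y = 0.073:
  t   CF        PV=CF/(1+0.073)^t    t·PV        t(t+1)·PV
  1       337.50       314.5387       314.5387         629.0774
  2       337.50       293.1395       586.2790       1,758.8370
  3       337.50       273.1962       819.5885       3,278.3541
  4       337.50       254.6097     1,018.4387       5,092.1933
  5       337.50       237.2877     1,186.4383       7,118.6300
  6       337.50       221.1441     1,326.8649       9,288.0541
  7       337.50       206.0989     1,442.6925      11,541.5397
  8     5,337.50     3,037.6666    24,301.3332     218,711.9984
  Σ                  4,837.6814    30,996.1737     257,418.6839
P = 4,837.6814.
Convexity = Σ t(t+1)·PV / [P·(1+y)²] = 257,418.6839 / (4,837.6814 × 1.151329) = 46.21717.

46.217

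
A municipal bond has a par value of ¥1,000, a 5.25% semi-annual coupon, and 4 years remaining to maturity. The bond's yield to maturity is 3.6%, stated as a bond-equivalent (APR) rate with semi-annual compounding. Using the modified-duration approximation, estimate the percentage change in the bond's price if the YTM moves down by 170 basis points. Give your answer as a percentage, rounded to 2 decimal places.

Periodic yield y = 0.018. Modified duration first:
  t   CF        PV=CF/(1+0.018)^t    t·PV
  1        26.25        25.7859        25.7859
  2        26.25        25.3299        50.6598
  3        26.25        24.8820        74.6461
  4        26.25        24.4421        97.7683
  5        26.25        24.0099       120.0495
  6        26.25        23.5854       141.5122
  7        26.25        23.1683       162.1784
  8     1,026.25       889.7560     7,118.0483
  Σ                  1,060.9595     7,790.6486
P = 1,060.9595; D_Mac = 7.34302 half-year periods = 3.67151 yrs; D_mod = 3.67151/(1+0.018) = 3.60659 yrs.
ΔP/P ≈ -D_mod · Δy = -3.60659 × (-0.017) = +0.061312 = +6.1312%.

+6.13%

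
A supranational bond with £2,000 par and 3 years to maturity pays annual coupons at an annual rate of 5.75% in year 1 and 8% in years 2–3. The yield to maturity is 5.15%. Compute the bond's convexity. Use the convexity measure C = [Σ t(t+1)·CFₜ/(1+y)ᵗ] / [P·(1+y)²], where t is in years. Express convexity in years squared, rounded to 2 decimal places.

10.01

With y = 0.0515:
  t   CF        PV=CF/(1+0.0515)^t    t·PV        t(t+1)·PV
  1       115.00       109.3676       109.3676         218.7351
  2       160.00       144.7110       289.4219         868.2658
  3     2,160.00     1,857.9153     5,573.7460      22,294.9841
  Σ                  2,111.9939     5,972.5355      23,381.9850
P = 2,111.9939.
Convexity = Σ t(t+1)·PV / [P·(1+y)²] = 23,381.9850 / (2,111.9939 × 1.105652) = 10.01314.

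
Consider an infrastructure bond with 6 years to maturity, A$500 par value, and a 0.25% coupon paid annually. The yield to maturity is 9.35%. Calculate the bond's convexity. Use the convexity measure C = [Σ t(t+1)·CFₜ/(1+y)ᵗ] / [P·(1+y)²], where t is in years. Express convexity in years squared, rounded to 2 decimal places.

With y = 0.0935:
  t   CF        PV=CF/(1+0.0935)^t    t·PV        t(t+1)·PV
  1         1.25         1.1431         1.1431           2.2862
  2         1.25         1.0454         2.0908           6.2723
  3         1.25         0.9560         2.8680          11.4719
  4         1.25         0.8742         3.4970          17.4850
  5         1.25         0.7995         3.9975          23.9849
  6       501.25       293.1849     1,759.1097      12,313.7676
  Σ                    298.0032     1,772.7060      12,375.2678
P = 298.0032.
Convexity = Σ t(t+1)·PV / [P·(1+y)²] = 12,375.2678 / (298.0032 × 1.195742) = 34.72931.

34.73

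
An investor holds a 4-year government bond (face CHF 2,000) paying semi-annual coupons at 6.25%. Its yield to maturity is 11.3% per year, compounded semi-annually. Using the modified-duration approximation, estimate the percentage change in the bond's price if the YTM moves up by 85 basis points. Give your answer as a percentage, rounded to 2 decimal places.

Periodic yield y = 0.0565. Modified duration first:
  t   CF        PV=CF/(1+0.0565)^t    t·PV
  1        62.50        59.1576        59.1576
  2        62.50        55.9939       111.9879
  3        62.50        52.9995       158.9984
  4        62.50        50.1651       200.6606
  5        62.50        47.4824       237.4119
  6        62.50        44.9431       269.6586
  7        62.50        42.5396       297.7773
  8     2,062.50     1,328.7337    10,629.8695
  Σ                  1,682.0149    11,965.5217
P = 1,682.0149; D_Mac = 7.11380 half-year periods = 3.55690 yrs; D_mod = 3.55690/(1+0.0565) = 3.36668 yrs.
ΔP/P ≈ -D_mod · Δy = -3.36668 × (+0.0085) = -0.028617 = -2.8617%.

-2.86%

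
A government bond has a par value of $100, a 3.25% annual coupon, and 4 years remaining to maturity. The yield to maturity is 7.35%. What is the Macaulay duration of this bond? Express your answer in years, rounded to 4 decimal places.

Periodic yield y = 0.0735. Discount each cash flow and weight by its year:
  t   CF        PV=CF/(1+0.0735)^t    t·PV
  1         3.25         3.0275         3.0275
  2         3.25         2.8202         5.6404
  3         3.25         2.6271         7.8813
  4       103.25        77.7467       310.9867
  Σ                     86.2215       327.5359
Price P = Σ PV = 86.2215.
Macaulay duration = Σ(t·PV) / P = 327.5359 / 86.2215 = 3.79877 years.

3.7988 years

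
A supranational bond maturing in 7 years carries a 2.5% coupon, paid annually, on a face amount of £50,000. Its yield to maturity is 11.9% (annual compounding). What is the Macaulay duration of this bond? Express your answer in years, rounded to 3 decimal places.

6.308 years

Periodic yield y = 0.119. Discount each cash flow and weight by its year:
  t   CF        PV=CF/(1+0.119)^t    t·PV
  1     1,250.00     1,117.0688     1,117.0688
  2     1,250.00       998.2742     1,996.5484
  3     1,250.00       892.1128     2,676.3383
  4     1,250.00       797.2411     3,188.9643
  5     1,250.00       712.4585     3,562.2926
  6     1,250.00       636.6921     3,820.1529
  7    51,250.00    23,328.3093   163,298.1648
  Σ                 28,482.1568   179,659.5300
Price P = Σ PV = 28,482.1568.
Macaulay duration = Σ(t·PV) / P = 179,659.5300 / 28,482.1568 = 6.30779 years.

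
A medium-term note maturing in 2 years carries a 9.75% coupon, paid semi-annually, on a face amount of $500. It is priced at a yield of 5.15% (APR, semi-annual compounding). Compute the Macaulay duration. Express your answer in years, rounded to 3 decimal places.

Periodic yield y = 0.02575. Discount each cash flow and weight by its period:
  t   CF        PV=CF/(1+0.02575)^t    t·PV
  1       24.375        23.7631        23.7631
  2       24.375        23.1666        46.3331
  3       24.375        22.5850        67.7550
  4      524.375       473.6700     1,894.6800
  Σ                    543.1847     2,032.5312
Price P = Σ PV = 543.1847.
Macaulay duration = Σ(t·PV) / P = 2,032.5312 / 543.1847 = 3.74188 half-year periods.
In years: 3.74188 / 2 = 1.87094 years.

1.871 years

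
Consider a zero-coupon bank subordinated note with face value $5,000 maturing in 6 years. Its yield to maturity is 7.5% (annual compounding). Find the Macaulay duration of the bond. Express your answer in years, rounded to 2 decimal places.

A zero-coupon bond has a single cash flow at maturity, so its Macaulay duration equals its maturity: 6 years.

6.00 years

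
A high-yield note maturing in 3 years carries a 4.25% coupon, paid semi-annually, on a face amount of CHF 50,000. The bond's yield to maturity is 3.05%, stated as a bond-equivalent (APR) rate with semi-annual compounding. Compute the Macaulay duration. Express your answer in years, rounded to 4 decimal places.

2.8512 years

Periodic yield y = 0.01525. Discount each cash flow and weight by its period:
  t   CF        PV=CF/(1+0.01525)^t    t·PV
  1     1,062.50     1,046.5403     1,046.5403
  2     1,062.50     1,030.8203     2,061.6405
  3     1,062.50     1,015.3364     3,046.0091
  4     1,062.50     1,000.0851     4,000.3403
  5     1,062.50       985.0629     4,925.3143
  6    51,062.50    46,629.8571   279,779.1428
  Σ                 51,707.7020   294,858.9874
Price P = Σ PV = 51,707.7020.
Macaulay duration = Σ(t·PV) / P = 294,858.9874 / 51,707.7020 = 5.70242 half-year periods.
In years: 5.70242 / 2 = 2.85121 years.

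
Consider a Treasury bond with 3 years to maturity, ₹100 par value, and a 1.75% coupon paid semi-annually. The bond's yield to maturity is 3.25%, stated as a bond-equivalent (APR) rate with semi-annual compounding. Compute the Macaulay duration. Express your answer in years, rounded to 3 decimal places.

Periodic yield y = 0.01625. Discount each cash flow and weight by its period:
  t   CF        PV=CF/(1+0.01625)^t    t·PV
  1        0.875         0.8610         0.8610
  2        0.875         0.8472         1.6945
  3        0.875         0.8337         2.5011
  4        0.875         0.8204         3.2815
  5        0.875         0.8072         4.0362
  6      100.875        91.5757       549.4541
  Σ                     95.7452       561.8284
Price P = Σ PV = 95.7452.
Macaulay duration = Σ(t·PV) / P = 561.8284 / 95.7452 = 5.86795 half-year periods.
In years: 5.86795 / 2 = 2.93398 years.

2.934 years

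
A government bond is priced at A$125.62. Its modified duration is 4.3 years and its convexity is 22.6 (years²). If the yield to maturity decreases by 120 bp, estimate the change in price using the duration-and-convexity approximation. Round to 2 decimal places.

Duration effect: -D_mod·Δy = -4.3 × (-0.012) = +0.051600
Convexity effect: ½·C·(Δy)² = 0.5 × 22.6 × (-0.012)² = +0.0016272
ΔP/P ≈ +0.051600 + 0.0016272 = +0.0532272
ΔP ≈ 125.62 × (+0.0532272) = +6.686400864.

+A$6.69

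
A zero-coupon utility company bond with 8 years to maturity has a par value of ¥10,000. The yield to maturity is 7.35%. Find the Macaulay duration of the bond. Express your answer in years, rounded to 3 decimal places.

8.000 years

A zero-coupon bond has a single cash flow at maturity, so its Macaulay duration equals its maturity: 8 years.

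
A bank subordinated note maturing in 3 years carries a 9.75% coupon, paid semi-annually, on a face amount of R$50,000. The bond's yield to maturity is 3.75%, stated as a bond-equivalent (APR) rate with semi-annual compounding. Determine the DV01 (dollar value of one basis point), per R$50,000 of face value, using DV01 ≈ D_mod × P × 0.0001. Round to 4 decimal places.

R$15.4898

Periodic yield y = 0.01875.
  t   CF        PV=CF/(1+0.01875)^t    t·PV
  1     2,437.50     2,392.6380     2,392.6380
  2     2,437.50     2,348.6018     4,697.2035
  3     2,437.50     2,305.3760     6,916.1279
  4     2,437.50     2,262.9457     9,051.7829
  5     2,437.50     2,221.2964    11,106.4821
  6    52,437.50    46,906.8477   281,441.0861
  Σ                 58,437.7056   315,605.3205
P = 58,437.7056; D_Mac = 5.40071 half-year periods = 2.70036 yrs; D_mod = 2.65066 yrs.
DV01 ≈ 2.65066 × 58,437.7056 × 0.0001 = 15.489832.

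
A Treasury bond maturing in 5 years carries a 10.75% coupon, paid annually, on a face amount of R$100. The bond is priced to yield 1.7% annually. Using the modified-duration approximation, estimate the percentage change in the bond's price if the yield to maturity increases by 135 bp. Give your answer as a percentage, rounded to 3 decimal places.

-5.672%

Periodic yield y = 0.017. Modified duration first:
  t   CF        PV=CF/(1+0.017)^t    t·PV
  1        10.75        10.5703        10.5703
  2        10.75        10.3936        20.7872
  3        10.75        10.2199        30.6596
  4        10.75        10.0490        40.1962
  5       110.75       101.7979       508.9897
  Σ                    143.0308       611.2030
P = 143.0308; D_Mac = 4.27323 yrs; D_mod = 4.27323/(1+0.017) = 4.20180 yrs.
ΔP/P ≈ -D_mod · Δy = -4.20180 × (+0.0135) = -0.056724 = -5.6724%.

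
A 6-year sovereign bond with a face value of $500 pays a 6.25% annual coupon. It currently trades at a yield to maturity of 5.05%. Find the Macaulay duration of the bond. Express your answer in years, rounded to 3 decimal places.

5.211 years

Periodic yield y = 0.0505. Discount each cash flow and weight by its year:
  t   CF        PV=CF/(1+0.0505)^t    t·PV
  1        31.25        29.7477        29.7477
  2        31.25        28.3177        56.6354
  3        31.25        26.9564        80.8692
  4        31.25        25.6605       102.6422
  5        31.25        24.4270       122.1349
  6       531.25       395.2962     2,371.7770
  Σ                    530.4055     2,763.8064
Price P = Σ PV = 530.4055.
Macaulay duration = Σ(t·PV) / P = 2,763.8064 / 530.4055 = 5.21074 years.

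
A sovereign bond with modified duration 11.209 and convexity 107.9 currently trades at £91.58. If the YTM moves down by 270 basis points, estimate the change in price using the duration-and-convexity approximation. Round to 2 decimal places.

+£31.32

Duration effect: -D_mod·Δy = -11.209 × (-0.027) = +0.302643
Convexity effect: ½·C·(Δy)² = 0.5 × 107.9 × (-0.027)² = +0.03932955
ΔP/P ≈ +0.302643 + 0.03932955 = +0.34197255
ΔP ≈ 91.58 × (+0.34197255) = +31.317846129.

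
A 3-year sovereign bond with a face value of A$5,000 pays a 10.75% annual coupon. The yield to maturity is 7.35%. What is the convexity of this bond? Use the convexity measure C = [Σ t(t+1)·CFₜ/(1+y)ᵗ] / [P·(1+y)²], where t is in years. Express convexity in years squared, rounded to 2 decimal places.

With y = 0.0735:
  t   CF        PV=CF/(1+0.0735)^t    t·PV        t(t+1)·PV
  1       537.50       500.6986       500.6986       1,001.3973
  2       537.50       466.4170       932.8340       2,798.5020
  3     5,537.50     4,476.1805    13,428.5416      53,714.1662
  Σ                  5,443.2962    14,862.0742      57,514.0655
P = 5,443.2962.
Convexity = Σ t(t+1)·PV / [P·(1+y)²] = 57,514.0655 / (5,443.2962 × 1.152402) = 9.16871.

9.17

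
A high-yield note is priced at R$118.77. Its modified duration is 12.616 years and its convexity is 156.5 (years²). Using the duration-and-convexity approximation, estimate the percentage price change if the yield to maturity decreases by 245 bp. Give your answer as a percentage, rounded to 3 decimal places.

Duration effect: -D_mod·Δy = -12.616 × (-0.0245) = +0.309092
Convexity effect: ½·C·(Δy)² = 0.5 × 156.5 × (-0.0245)² = +0.0469695625
ΔP/P ≈ +0.309092 + 0.0469695625 = +0.3560615625
= +35.60615625%.

+35.606%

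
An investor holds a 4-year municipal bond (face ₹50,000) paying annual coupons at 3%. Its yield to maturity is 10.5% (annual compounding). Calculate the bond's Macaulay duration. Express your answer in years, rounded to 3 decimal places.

3.800 years

Periodic yield y = 0.105. Discount each cash flow and weight by its year:
  t   CF        PV=CF/(1+0.105)^t    t·PV
  1     1,500.00     1,357.4661     1,357.4661
  2     1,500.00     1,228.4761     2,456.9522
  3     1,500.00     1,111.7431     3,335.2292
  4    51,500.00    34,542.8460   138,171.3842
  Σ                 38,240.5312   145,321.0316
Price P = Σ PV = 38,240.5312.
Macaulay duration = Σ(t·PV) / P = 145,321.0316 / 38,240.5312 = 3.80018 years.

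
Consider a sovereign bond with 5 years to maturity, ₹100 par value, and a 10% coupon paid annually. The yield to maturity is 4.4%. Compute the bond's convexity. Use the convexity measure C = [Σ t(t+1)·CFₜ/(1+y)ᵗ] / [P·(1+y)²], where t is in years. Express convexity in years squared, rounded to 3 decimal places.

22.146

With y = 0.044:
  t   CF        PV=CF/(1+0.044)^t    t·PV        t(t+1)·PV
  1        10.00         9.5785         9.5785          19.1571
  2        10.00         9.1749        18.3497          55.0491
  3        10.00         8.7882        26.3645         105.4581
  4        10.00         8.4178        33.6712         168.3558
  5       110.00        88.6932       443.4659       2,660.7952
  Σ                    124.6525       531.4298       3,008.8152
P = 124.6525.
Convexity = Σ t(t+1)·PV / [P·(1+y)²] = 3,008.8152 / (124.6525 × 1.089936) = 22.14590.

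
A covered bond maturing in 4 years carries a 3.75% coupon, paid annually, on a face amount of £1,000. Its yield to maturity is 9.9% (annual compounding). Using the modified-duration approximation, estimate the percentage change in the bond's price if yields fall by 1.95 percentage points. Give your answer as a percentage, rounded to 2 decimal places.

+6.67%

Periodic yield y = 0.099. Modified duration first:
  t   CF        PV=CF/(1+0.099)^t    t·PV
  1        37.50        34.1219        34.1219
  2        37.50        31.0482        62.0963
  3        37.50        28.2513        84.7539
  4     1,037.50       711.2092     2,844.8366
  Σ                    804.6305     3,025.8087
P = 804.6305; D_Mac = 3.76049 yrs; D_mod = 3.76049/(1+0.099) = 3.42174 yrs.
ΔP/P ≈ -D_mod · Δy = -3.42174 × (-0.0195) = +0.066724 = +6.6724%.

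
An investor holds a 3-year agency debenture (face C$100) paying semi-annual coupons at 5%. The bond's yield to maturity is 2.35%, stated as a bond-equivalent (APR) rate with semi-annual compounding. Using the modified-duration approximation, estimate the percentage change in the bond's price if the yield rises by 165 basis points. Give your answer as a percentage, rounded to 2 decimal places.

-4.62%

Periodic yield y = 0.01175. Modified duration first:
  t   CF        PV=CF/(1+0.01175)^t    t·PV
  1         2.50         2.4710         2.4710
  2         2.50         2.4423         4.8845
  3         2.50         2.4139         7.2417
  4         2.50         2.3859         9.5435
  5         2.50         2.3582        11.7908
  6       102.50        95.5619       573.3712
  Σ                    107.6330       609.3027
P = 107.6330; D_Mac = 5.66093 half-year periods = 2.83046 yrs; D_mod = 2.83046/(1+0.01175) = 2.79759 yrs.
ΔP/P ≈ -D_mod · Δy = -2.79759 × (+0.0165) = -0.046160 = -4.6160%.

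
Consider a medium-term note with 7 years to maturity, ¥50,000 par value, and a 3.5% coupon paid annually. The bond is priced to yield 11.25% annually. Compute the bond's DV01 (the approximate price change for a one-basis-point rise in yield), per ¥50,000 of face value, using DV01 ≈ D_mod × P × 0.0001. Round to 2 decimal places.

Periodic yield y = 0.1125.
  t   CF        PV=CF/(1+0.1125)^t    t·PV
  1     1,750.00     1,573.0337     1,573.0337
  2     1,750.00     1,413.9629     2,827.9258
  3     1,750.00     1,270.9779     3,812.9336
  4     1,750.00     1,142.4520     4,569.8081
  5     1,750.00     1,026.9232     5,134.6158
  6     1,750.00       923.0770     5,538.4620
  7    51,750.00    24,536.3646   171,754.5522
  Σ                 31,886.7913   195,211.3312
P = 31,886.7913; D_Mac = 6.12201 yrs; D_mod = 5.50293 yrs.
DV01 ≈ 5.50293 × 31,886.7913 × 0.0001 = 17.547086.

¥17.55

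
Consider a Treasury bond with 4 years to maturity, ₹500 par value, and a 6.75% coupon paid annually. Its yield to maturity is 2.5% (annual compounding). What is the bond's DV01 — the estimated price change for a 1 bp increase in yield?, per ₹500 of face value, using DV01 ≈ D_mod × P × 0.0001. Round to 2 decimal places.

₹0.21

Periodic yield y = 0.025.
  t   CF        PV=CF/(1+0.025)^t    t·PV
  1        33.75        32.9268        32.9268
  2        33.75        32.1237        64.2475
  3        33.75        31.3402        94.0207
  4       533.75       483.5512     1,934.2046
  Σ                    579.9420     2,125.3996
P = 579.9420; D_Mac = 3.66485 yrs; D_mod = 3.57546 yrs.
DV01 ≈ 3.57546 × 579.9420 × 0.0001 = 0.207356.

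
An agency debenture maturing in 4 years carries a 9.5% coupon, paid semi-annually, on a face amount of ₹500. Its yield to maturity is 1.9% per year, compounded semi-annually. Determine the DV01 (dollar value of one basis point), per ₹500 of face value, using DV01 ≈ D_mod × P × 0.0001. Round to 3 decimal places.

Periodic yield y = 0.0095.
  t   CF        PV=CF/(1+0.0095)^t    t·PV
  1        23.75        23.5265        23.5265
  2        23.75        23.3051        46.6102
  3        23.75        23.0858        69.2574
  4        23.75        22.8685        91.4741
  5        23.75        22.6533       113.2666
  6        23.75        22.4401       134.6409
  7        23.75        22.2290       155.6028
  8       523.75       485.5942     3,884.7532
  Σ                    645.7025     4,519.1317
P = 645.7025; D_Mac = 6.99878 half-year periods = 3.49939 yrs; D_mod = 3.46646 yrs.
DV01 ≈ 3.46646 × 645.7025 × 0.0001 = 0.223830.

₹0.224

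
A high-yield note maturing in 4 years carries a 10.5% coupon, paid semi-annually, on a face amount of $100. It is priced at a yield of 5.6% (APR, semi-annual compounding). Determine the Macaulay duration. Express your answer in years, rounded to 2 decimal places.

3.42 years

Periodic yield y = 0.028. Discount each cash flow and weight by its period:
  t   CF        PV=CF/(1+0.028)^t    t·PV
  1         5.25         5.1070         5.1070
  2         5.25         4.9679         9.9358
  3         5.25         4.8326        14.4978
  4         5.25         4.7010        18.8039
  5         5.25         4.5729        22.8646
  6         5.25         4.4484        26.6902
  7         5.25         4.3272        30.2904
  8       105.25        84.3873       675.0985
  Σ                    117.3443       803.2882
Price P = Σ PV = 117.3443.
Macaulay duration = Σ(t·PV) / P = 803.2882 / 117.3443 = 6.84557 half-year periods.
In years: 6.84557 / 2 = 3.42278 years.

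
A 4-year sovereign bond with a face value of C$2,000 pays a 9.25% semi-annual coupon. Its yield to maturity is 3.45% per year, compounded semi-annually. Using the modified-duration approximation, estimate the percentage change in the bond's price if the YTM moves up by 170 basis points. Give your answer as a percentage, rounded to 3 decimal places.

-5.838%

Periodic yield y = 0.01725. Modified duration first:
  t   CF        PV=CF/(1+0.01725)^t    t·PV
  1        92.50        90.9314        90.9314
  2        92.50        89.3895       178.7789
  3        92.50        87.8736       263.6209
  4        92.50        86.3835       345.5341
  5        92.50        84.9187       424.5934
  6        92.50        83.4787       500.8720
  7        92.50        82.0631       574.4416
  8     2,092.50     1,824.9202    14,599.3616
  Σ                  2,429.9587    16,978.1341
P = 2,429.9587; D_Mac = 6.98701 half-year periods = 3.49350 yrs; D_mod = 3.49350/(1+0.01725) = 3.43426 yrs.
ΔP/P ≈ -D_mod · Δy = -3.43426 × (+0.017) = -0.058382 = -5.8382%.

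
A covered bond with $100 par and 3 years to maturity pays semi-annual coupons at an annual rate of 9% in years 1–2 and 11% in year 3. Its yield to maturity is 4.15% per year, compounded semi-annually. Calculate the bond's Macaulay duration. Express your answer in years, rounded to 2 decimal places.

2.72 years

Periodic yield y = 0.02075. Discount each cash flow and weight by its period:
  t   CF        PV=CF/(1+0.02075)^t    t·PV
  1         4.50         4.4085         4.4085
  2         4.50         4.3189         8.6378
  3         4.50         4.2311        12.6933
  4         4.50         4.1451        16.5804
  5         5.50         4.9632        24.8162
  6       105.50        93.2687       559.6125
  Σ                    115.3356       626.7488
Price P = Σ PV = 115.3356.
Macaulay duration = Σ(t·PV) / P = 626.7488 / 115.3356 = 5.43413 half-year periods.
In years: 5.43413 / 2 = 2.71706 years.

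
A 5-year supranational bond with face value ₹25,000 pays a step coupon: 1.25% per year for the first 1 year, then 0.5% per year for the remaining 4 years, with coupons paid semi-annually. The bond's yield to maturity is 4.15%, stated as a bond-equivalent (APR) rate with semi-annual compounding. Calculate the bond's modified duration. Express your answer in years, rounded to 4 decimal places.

Periodic yield y = 0.02075. First find Macaulay duration:
  t   CF        PV=CF/(1+0.02075)^t    t·PV
  1       156.25       153.0737       153.0737
  2       156.25       149.9620       299.9240
  3        62.50        58.7654       176.2963
  4        62.50        57.5708       230.2833
  5        62.50        56.4005       282.0026
  6        62.50        55.2540       331.5240
  7        62.50        54.1308       378.9155
  8        62.50        53.0304       424.2432
  9        62.50        51.9524       467.5715
  10   25,062.50    20,409.4125   204,094.1253
  Σ                 21,099.5526   206,837.9593
P = 21,099.5526; Macaulay duration = 206,837.9593 / 21,099.5526 = 9.80295 half-year periods = 4.90148 years.
Modified duration = D_Mac / (1 + y) = 4.90148 / 1.02075 = 4.80184 years.

4.8018 years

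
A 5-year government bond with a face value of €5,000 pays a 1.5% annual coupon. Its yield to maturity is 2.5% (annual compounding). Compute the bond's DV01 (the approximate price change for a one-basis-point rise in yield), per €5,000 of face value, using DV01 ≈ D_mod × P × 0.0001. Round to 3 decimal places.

€2.256

Periodic yield y = 0.025.
  t   CF        PV=CF/(1+0.025)^t    t·PV
  1        75.00        73.1707        73.1707
  2        75.00        71.3861       142.7722
  3        75.00        69.6450       208.9349
  4        75.00        67.9463       271.7852
  5     5,075.00     4,485.5605    22,427.8025
  Σ                  4,767.7086    23,124.4655
P = 4,767.7086; D_Mac = 4.85023 yrs; D_mod = 4.73193 yrs.
DV01 ≈ 4.73193 × 4,767.7086 × 0.0001 = 2.256045.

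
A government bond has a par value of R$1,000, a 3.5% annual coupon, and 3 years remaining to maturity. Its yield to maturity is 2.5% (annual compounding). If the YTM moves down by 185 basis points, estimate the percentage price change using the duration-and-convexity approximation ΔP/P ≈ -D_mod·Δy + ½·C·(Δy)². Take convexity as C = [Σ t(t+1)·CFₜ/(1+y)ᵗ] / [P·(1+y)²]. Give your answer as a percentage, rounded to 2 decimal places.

With y = 0.025:
  t   CF        PV=CF/(1+0.025)^t    t·PV        t(t+1)·PV
  1        35.00        34.1463        34.1463          68.2927
  2        35.00        33.3135        66.6270         199.8810
  3     1,035.00       961.1004     2,883.3012      11,533.2047
  Σ                  1,028.5602     2,984.0745      11,801.3784
P = 1,028.5602; D_Mac = 2.90122 yrs; D_mod = 2.83045 yrs; C = 10.92082.
Duration effect: -2.83045 × (-0.0185) = +0.052363
Convexity effect: 0.5 × 10.92082 × (-0.0185)² = +0.0018688
ΔP/P ≈ +0.052363 + 0.0018688 = +0.054232 = +5.4232%.

+5.42%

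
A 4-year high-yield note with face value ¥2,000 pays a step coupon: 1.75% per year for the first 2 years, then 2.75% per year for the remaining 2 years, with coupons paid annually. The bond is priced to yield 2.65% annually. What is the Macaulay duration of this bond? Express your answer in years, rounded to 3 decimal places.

Periodic yield y = 0.0265. Discount each cash flow and weight by its year:
  t   CF        PV=CF/(1+0.0265)^t    t·PV
  1        35.00        34.0964        34.0964
  2        35.00        33.2162        66.4324
  3        55.00        50.8494       152.5482
  4     2,055.00     1,850.8704     7,403.4816
  Σ                  1,969.0325     7,656.5587
Price P = Σ PV = 1,969.0325.
Macaulay duration = Σ(t·PV) / P = 7,656.5587 / 1,969.0325 = 3.88849 years.

3.888 years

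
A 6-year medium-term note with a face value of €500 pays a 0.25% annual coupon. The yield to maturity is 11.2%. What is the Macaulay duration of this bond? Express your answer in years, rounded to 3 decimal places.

5.945 years

Periodic yield y = 0.112. Discount each cash flow and weight by its year:
  t   CF        PV=CF/(1+0.112)^t    t·PV
  1         1.25         1.1241         1.1241
  2         1.25         1.0109         2.0218
  3         1.25         0.9091         2.7272
  4         1.25         0.8175         3.2700
  5         1.25         0.7352         3.6758
  6       501.25       265.1097     1,590.6584
  Σ                    269.7064     1,603.4773
Price P = Σ PV = 269.7064.
Macaulay duration = Σ(t·PV) / P = 1,603.4773 / 269.7064 = 5.94527 years.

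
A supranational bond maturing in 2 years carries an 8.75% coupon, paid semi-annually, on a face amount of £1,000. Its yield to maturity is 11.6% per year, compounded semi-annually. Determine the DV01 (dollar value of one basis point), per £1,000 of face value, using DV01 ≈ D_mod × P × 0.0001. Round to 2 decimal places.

£0.17

Periodic yield y = 0.058.
  t   CF        PV=CF/(1+0.058)^t    t·PV
  1        43.75        41.3516        41.3516
  2        43.75        39.0847        78.1694
  3        43.75        36.9421       110.8262
  4     1,043.75       833.0169     3,332.0676
  Σ                    950.3953     3,562.4148
P = 950.3953; D_Mac = 3.74835 half-year periods = 1.87418 yrs; D_mod = 1.77143 yrs.
DV01 ≈ 1.77143 × 950.3953 × 0.0001 = 0.168356.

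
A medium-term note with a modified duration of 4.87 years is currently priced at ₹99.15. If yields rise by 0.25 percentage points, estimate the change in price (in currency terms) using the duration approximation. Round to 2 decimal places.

-₹1.21

Duration approximation: ΔP/P ≈ -D_mod · Δy = -4.87 × (+0.0025) = -0.012175.
ΔP ≈ 99.15 × (-0.012175) = -1.20715125.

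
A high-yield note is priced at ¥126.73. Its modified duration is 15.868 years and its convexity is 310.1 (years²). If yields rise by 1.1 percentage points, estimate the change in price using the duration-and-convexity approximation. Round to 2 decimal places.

-¥19.74

Duration effect: -D_mod·Δy = -15.868 × (+0.011) = -0.174548
Convexity effect: ½·C·(Δy)² = 0.5 × 310.1 × (0.011)² = +0.01876105
ΔP/P ≈ -0.174548 + 0.01876105 = -0.15578695
ΔP ≈ 126.73 × (-0.15578695) = -19.7428801735.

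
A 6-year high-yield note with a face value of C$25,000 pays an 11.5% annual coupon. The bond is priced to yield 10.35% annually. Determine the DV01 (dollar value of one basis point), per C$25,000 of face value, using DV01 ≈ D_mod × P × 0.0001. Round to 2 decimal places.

C$11.14

Periodic yield y = 0.1035.
  t   CF        PV=CF/(1+0.1035)^t    t·PV
  1     2,875.00     2,605.3466     2,605.3466
  2     2,875.00     2,360.9847     4,721.9694
  3     2,875.00     2,139.5421     6,418.6263
  4     2,875.00     1,938.8691     7,755.4766
  5     2,875.00     1,757.0178     8,785.0890
  6    27,875.00    15,437.6379    92,625.8276
  Σ                 26,239.3983   122,912.3355
P = 26,239.3983; D_Mac = 4.68427 yrs; D_mod = 4.24492 yrs.
DV01 ≈ 4.24492 × 26,239.3983 × 0.0001 = 11.138408.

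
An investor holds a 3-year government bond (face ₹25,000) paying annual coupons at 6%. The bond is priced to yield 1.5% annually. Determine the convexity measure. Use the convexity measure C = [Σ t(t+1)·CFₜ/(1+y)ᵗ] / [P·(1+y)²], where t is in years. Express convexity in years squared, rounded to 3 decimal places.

10.841

With y = 0.015:
  t   CF        PV=CF/(1+0.015)^t    t·PV        t(t+1)·PV
  1     1,500.00     1,477.8325     1,477.8325       2,955.6650
  2     1,500.00     1,455.9926     2,911.9852       8,735.9557
  3    26,500.00    25,342.4003    76,027.2010     304,108.8040
  Σ                 28,276.2255    80,417.0188     315,800.4248
P = 28,276.2255.
Convexity = Σ t(t+1)·PV / [P·(1+y)²] = 315,800.4248 / (28,276.2255 × 1.030225) = 10.84075.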